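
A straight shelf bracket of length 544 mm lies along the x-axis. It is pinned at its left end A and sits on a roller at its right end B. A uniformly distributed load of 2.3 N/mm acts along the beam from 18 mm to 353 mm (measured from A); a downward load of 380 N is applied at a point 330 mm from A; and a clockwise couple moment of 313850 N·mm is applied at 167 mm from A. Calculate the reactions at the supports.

A_x = 0, A_y = 80.32 N, B_y = 1070 N

Resultant of the distributed load: 2.3 × 335 = 770.5 N at 185.5 mm from A.
ΣM about A: B_y·544 − (2.3·335)·185.5 − 380·330 − 313850 = 0 → B_y = 582177.75/544 = 1070.18 ≈ 1070 N.
ΣF_y = 0: A_y + 1070.18 − 2.3·335 − 380 = 0 → A_y = 80.32 N.
ΣF_x = 0: no horizontal applied forces, so A_x = 0.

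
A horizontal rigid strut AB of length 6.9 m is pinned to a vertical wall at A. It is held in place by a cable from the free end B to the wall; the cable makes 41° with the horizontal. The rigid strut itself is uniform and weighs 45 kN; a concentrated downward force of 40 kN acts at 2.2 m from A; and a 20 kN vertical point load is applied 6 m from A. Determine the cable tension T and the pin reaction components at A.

T = 80.24 kN, A_x = 60.56 kN, A_y = 52.36 kN

ΣM about A: T·sin41°·6.9 − 45·3.45 − 40·2.2 − 20·6 = 0 → T = 363.25/(6.9·0.656059) = 80.2442 ≈ 80.24 kN.
ΣF_x = 0: A_x − T·cos41° = 0 → A_x = 80.2442 × 0.75471 = 60.56 kN.
ΣF_y = 0: A_y + T·sin41° − 45 − 40 − 20 = 0 → A_y = 105 − 80.2442 × 0.656059 = 52.36 kN.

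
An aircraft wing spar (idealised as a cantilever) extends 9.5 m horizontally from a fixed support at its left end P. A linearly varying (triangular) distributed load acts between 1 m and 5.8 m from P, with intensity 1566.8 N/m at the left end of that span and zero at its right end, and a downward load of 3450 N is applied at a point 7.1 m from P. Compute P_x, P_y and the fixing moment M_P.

Resultant of the triangular load: ½ × 1566.8 × 4.8 = 3760.32 N, acting at 2.6 m from P (one-third of the span from the peak).
ΣF_x = 0: P_x = 0.
ΣF_y = 0: P_y − ½·1566.8·4.8 − 3450 = 0 → P_y = 7210 N.
ΣM about P: M_P − (½·1566.8·4.8)·2.6 − 3450·7.1 = 0 → M_P = 34270 N·m.

P_x = 0, P_y = 7210 N, M_P = 34270 N·m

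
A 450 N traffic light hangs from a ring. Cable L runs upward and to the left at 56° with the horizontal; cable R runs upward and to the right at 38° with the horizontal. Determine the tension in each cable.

ΣF_x = 0: −T_L·cos56° + T_R·cos38° = 0 → T_R = 0.709626·T_L.
ΣF_y = 0: T_L·sin56° + T_R·sin38° = 450.
Substitute: T_L·(0.829038 + 0.709626·0.615661) = 450 → T_L = 355.471 ≈ 355.5 N.
Then T_R = 0.709626 × 355.471 = 252.3 N.

T_L = 355.5 N, T_R = 252.3 N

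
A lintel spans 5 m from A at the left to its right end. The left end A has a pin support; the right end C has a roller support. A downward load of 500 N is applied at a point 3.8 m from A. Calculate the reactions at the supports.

A_x = 0, A_y = 120.0 N, C_y = 380.0 N

Taking moments about A: C_y·5 − 500·3.8 = 0 → C_y = 1900/5 = 380.0 N.
ΣF_y = 0: A_y + 380 − 500 = 0 → A_y = 120.0 N.
ΣF_x = 0: no horizontal applied forces, so A_x = 0.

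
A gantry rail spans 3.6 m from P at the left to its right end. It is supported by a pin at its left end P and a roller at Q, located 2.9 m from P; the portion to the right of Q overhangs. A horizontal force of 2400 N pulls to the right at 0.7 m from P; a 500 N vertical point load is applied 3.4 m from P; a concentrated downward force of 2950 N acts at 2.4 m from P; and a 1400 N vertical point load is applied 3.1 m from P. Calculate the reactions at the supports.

P_x = -2400 N, P_y = 325.9 N, Q_y = 4524 N

Moments about P: Q_y·2.9 − 500·3.4 − 2950·2.4 − 1400·3.1 = 0 → Q_y = 13120/2.9 = 4524.14 ≈ 4524 N.
ΣF_y = 0: P_y + 4524.14 − 500 − 2950 − 1400 = 0 → P_y = 325.9 N.
ΣF_x = 0: P_x + 2400 = 0 → P_x = -2400 N.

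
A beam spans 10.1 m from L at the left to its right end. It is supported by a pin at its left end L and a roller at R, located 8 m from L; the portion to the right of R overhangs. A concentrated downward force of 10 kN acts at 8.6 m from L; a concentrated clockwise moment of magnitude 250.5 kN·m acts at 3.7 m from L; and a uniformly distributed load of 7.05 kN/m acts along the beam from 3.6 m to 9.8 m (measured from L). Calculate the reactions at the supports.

L_x = 0, L_y = -24.96 kN, R_y = 78.67 kN

Resultant of the distributed load: 7.05 × 6.2 = 43.71 kN at 6.7 m from L.
Moments about L: R_y·8 − 10·8.6 − 250.5 − (7.05·6.2)·6.7 = 0 → R_y = 629.357/8 = 78.6696 ≈ 78.67 kN.
ΣF_y = 0: L_y + 78.6696 − 10 − 7.05·6.2 = 0 → L_y = -24.96 kN.
ΣF_x = 0: no horizontal applied forces, so L_x = 0.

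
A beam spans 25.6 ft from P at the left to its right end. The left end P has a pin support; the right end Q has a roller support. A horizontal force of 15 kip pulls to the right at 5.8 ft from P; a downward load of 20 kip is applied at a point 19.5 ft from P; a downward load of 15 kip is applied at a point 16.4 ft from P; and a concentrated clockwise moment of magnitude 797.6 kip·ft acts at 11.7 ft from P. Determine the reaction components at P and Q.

Moments about P: Q_y·25.6 − 20·19.5 − 15·16.4 − 797.6 = 0 → Q_y = 1433.6/25.6 = 56.00 kip.
ΣF_y = 0: P_y + 56 − 20 − 15 = 0 → P_y = -21.00 kip.
ΣF_x = 0: P_x + 15 = 0 → P_x = -15.00 kip.

P_x = -15.00 kip, P_y = -21.00 kip, Q_y = 56.00 kip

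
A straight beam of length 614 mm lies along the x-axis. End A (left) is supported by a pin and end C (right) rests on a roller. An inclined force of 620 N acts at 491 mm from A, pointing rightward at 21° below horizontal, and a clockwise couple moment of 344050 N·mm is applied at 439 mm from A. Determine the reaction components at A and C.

A_x = -578.8 N, A_y = -515.8 N, C_y = 738.0 N

Taking moments about A: C_y·614 − 620·sin21°·491 − 344050 = 0 → C_y = 453144/614 = 738.02 ≈ 738.0 N.
ΣF_y = 0: A_y + 738.02 − 620·sin21° = 0 → A_y = -515.8 N.
ΣF_x = 0: A_x + 620·cos21° = 0 → A_x = -578.8 N.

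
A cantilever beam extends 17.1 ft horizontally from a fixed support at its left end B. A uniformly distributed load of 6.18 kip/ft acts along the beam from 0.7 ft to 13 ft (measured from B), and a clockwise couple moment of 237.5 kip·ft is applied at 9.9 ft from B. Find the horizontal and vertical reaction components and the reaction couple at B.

B_x = 0, B_y = 76.01 kip, M_B = 758.2 kip·ft

Resultant of the distributed load: 6.18 × 12.3 = 76.014 kip at 6.85 ft from B.
ΣF_x = 0: B_x = 0.
ΣF_y = 0: B_y − 6.18·12.3 = 0 → B_y = 76.01 kip.
ΣM about B: M_B − (6.18·12.3)·6.85 − 237.5 = 0 → M_B = 758.2 kip·ft.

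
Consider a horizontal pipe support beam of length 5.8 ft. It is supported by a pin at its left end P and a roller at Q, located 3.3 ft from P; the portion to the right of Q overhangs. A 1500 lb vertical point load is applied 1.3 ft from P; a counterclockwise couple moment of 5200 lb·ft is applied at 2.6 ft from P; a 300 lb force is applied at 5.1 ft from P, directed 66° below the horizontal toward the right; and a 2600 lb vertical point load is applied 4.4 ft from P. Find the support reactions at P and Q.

Taking moments about P: Q_y·3.3 − 1500·1.3 + 5200 − 300·sin66°·5.1 − 2600·4.4 = 0 → Q_y = 9587.72/3.3 = 2905.37 ≈ 2905 lb.
ΣF_y = 0: P_y + 2905.37 − 1500 − 300·sin66° − 2600 = 0 → P_y = 1469 lb.
ΣF_x = 0: P_x + 300·cos66° = 0 → P_x = -122.0 lb.

P_x = -122.0 lb, P_y = 1469 lb, Q_y = 2905 lb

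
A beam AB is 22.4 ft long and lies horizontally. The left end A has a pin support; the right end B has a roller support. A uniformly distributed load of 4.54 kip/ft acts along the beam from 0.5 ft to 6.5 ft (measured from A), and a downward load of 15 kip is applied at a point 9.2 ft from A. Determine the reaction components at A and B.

A_x = 0, A_y = 31.82 kip, B_y = 10.42 kip

Resultant of the distributed load: 4.54 × 6 = 27.24 kip at 3.5 ft from A.
ΣM about A: B_y·22.4 − (4.54·6)·3.5 − 15·9.2 = 0 → B_y = 233.34/22.4 = 10.417 ≈ 10.42 kip.
ΣF_y = 0: A_y + 10.417 − 4.54·6 − 15 = 0 → A_y = 31.82 kip.
ΣF_x = 0: no horizontal applied forces, so A_x = 0.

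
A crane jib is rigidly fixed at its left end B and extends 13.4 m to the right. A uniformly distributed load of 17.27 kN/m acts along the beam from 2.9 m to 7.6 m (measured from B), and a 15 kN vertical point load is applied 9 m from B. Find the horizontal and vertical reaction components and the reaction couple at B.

Resultant of the distributed load: 17.27 × 4.7 = 81.169 kN at 5.25 m from B.
ΣF_x = 0: B_x = 0.
ΣF_y = 0: B_y − 17.27·4.7 − 15 = 0 → B_y = 96.17 kN.
ΣM about B: M_B − (17.27·4.7)·5.25 − 15·9 = 0 → M_B = 561.1 kN·m.

B_x = 0, B_y = 96.17 kN, M_B = 561.1 kN·m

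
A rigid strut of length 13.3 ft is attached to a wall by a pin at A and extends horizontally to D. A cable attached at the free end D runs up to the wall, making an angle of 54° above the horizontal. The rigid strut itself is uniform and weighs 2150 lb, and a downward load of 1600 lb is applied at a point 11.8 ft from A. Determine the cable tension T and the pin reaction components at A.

T = 3083 lb, A_x = 1812 lb, A_y = 1255 lb

ΣM about A: T·sin54°·13.3 − 2150·6.65 − 1600·11.8 = 0 → T = 33177.5/(13.3·0.809017) = 3083.43 ≈ 3083 lb.
ΣF_x = 0: A_x − T·cos54° = 0 → A_x = 3083.43 × 0.587785 = 1812 lb.
ΣF_y = 0: A_y + T·sin54° − 2150 − 1600 = 0 → A_y = 3750 − 3083.43 × 0.809017 = 1255 lb.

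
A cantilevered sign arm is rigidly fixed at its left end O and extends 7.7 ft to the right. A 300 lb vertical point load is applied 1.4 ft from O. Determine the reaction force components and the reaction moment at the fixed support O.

O_x = 0, O_y = 300.0 lb, M_O = 420.0 lb·ft

ΣF_x = 0: O_x = 0.
ΣF_y = 0: O_y − 300 = 0 → O_y = 300.0 lb.
ΣM about O: M_O − 300·1.4 = 0 → M_O = 420.0 lb·ft.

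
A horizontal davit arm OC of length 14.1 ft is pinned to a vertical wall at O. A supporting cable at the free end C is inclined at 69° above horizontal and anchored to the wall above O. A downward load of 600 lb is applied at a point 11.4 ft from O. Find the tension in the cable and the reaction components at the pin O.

T = 519.6 lb, O_x = 186.2 lb, O_y = 114.9 lb

ΣM about O: T·sin69°·14.1 − 600·11.4 = 0 → T = 6840/(14.1·0.93358) = 519.62 ≈ 519.6 lb.
ΣF_x = 0: O_x − T·cos69° = 0 → O_x = 519.62 × 0.358368 = 186.2 lb.
ΣF_y = 0: O_y + T·sin69° − 600 = 0 → O_y = 600 − 519.62 × 0.93358 = 114.9 lb.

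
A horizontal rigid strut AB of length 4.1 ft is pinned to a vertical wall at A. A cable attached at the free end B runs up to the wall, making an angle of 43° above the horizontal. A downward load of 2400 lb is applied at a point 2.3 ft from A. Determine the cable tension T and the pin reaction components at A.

T = 1974 lb, A_x = 1444 lb, A_y = 1054 lb

ΣM about A: T·sin43°·4.1 − 2400·2.3 = 0 → T = 5520/(4.1·0.681998) = 1974.11 ≈ 1974 lb.
ΣF_x = 0: A_x − T·cos43° = 0 → A_x = 1974.11 × 0.731354 = 1444 lb.
ΣF_y = 0: A_y + T·sin43° − 2400 = 0 → A_y = 2400 − 1974.11 × 0.681998 = 1054 lb.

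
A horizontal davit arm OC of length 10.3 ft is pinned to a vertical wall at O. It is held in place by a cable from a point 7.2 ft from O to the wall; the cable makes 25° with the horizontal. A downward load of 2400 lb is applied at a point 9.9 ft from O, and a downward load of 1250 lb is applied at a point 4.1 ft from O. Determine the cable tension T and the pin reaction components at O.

ΣM about O: T·sin25°·7.2 − 2400·9.9 − 1250·4.1 = 0 → T = 28885/(7.2·0.422618) = 9492.75 ≈ 9493 lb.
ΣF_x = 0: O_x − T·cos25° = 0 → O_x = 9492.75 × 0.906308 = 8603 lb.
ΣF_y = 0: O_y + T·sin25° − 2400 − 1250 = 0 → O_y = 3650 − 9492.75 × 0.422618 = -361.8 lb.

T = 9493 lb, O_x = 8603 lb, O_y = -361.8 lb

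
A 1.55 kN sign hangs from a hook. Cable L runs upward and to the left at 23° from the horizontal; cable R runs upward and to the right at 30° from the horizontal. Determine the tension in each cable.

ΣF_x = 0: −T_L·cos23° + T_R·cos30° = 0 → T_R = 1.06291·T_L.
ΣF_y = 0: T_L·sin23° + T_R·sin30° = 1.55.
Substitute: T_L·(0.390731 + 1.06291·0.5) = 1.55 → T_L = 1.68079 ≈ 1.681 kN.
Then T_R = 1.06291 × 1.68079 = 1.787 kN.

T_L = 1.681 kN, T_R = 1.787 kN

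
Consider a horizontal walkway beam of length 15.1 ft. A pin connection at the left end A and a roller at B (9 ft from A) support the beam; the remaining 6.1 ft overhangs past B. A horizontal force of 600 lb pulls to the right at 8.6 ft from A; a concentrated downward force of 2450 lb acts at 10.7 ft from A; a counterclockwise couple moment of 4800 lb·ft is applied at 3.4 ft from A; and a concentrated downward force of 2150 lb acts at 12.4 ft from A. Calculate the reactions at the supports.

A_x = -600.0 lb, A_y = -741.7 lb, B_y = 5342 lb

Moments about A: B_y·9 − 2450·10.7 + 4800 − 2150·12.4 = 0 → B_y = 48075/9 = 5341.67 ≈ 5342 lb.
ΣF_y = 0: A_y + 5341.67 − 2450 − 2150 = 0 → A_y = -741.7 lb.
ΣF_x = 0: A_x + 600 = 0 → A_x = -600.0 lb.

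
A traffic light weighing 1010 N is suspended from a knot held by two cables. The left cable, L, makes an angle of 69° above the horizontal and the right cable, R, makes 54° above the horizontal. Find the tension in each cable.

T_L = 707.9 N, T_R = 431.6 N

ΣF_x = 0: −T_L·cos69° + T_R·cos54° = 0 → T_R = 0.609692·T_L.
ΣF_y = 0: T_L·sin69° + T_R·sin54° = 1010.
Substitute: T_L·(0.93358 + 0.609692·0.809017) = 1010 → T_L = 707.862 ≈ 707.9 N.
Then T_R = 0.609692 × 707.862 = 431.6 N.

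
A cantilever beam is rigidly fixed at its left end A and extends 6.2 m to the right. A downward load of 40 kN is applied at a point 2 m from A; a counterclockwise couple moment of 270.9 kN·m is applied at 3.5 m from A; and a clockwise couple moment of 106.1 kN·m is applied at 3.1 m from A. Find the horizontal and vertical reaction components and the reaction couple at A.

A_x = 0, A_y = 40.00 kN, M_A = -84.80 kN·m

ΣF_x = 0: A_x = 0.
ΣF_y = 0: A_y − 40 = 0 → A_y = 40.00 kN.
ΣM about A: M_A − 40·2 + 270.9 − 106.1 = 0 → M_A = -84.80 kN·m.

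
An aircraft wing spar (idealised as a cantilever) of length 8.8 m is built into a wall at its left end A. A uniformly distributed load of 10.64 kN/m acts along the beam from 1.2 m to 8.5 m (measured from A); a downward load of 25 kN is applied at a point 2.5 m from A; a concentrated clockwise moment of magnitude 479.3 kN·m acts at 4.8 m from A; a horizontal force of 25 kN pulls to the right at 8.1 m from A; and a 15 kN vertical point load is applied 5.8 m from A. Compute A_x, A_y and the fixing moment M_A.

A_x = -25.00 kN, A_y = 117.7 kN, M_A = 1006 kN·m

Resultant of the distributed load: 10.64 × 7.3 = 77.672 kN at 4.85 m from A.
ΣF_x = 0: A_x + 25 = 0 → A_x = -25.00 kN.
ΣF_y = 0: A_y − 10.64·7.3 − 25 − 15 = 0 → A_y = 117.7 kN.
ΣM about A: M_A − (10.64·7.3)·4.85 − 25·2.5 − 479.3 − 15·5.8 = 0 → M_A = 1006 kN·m.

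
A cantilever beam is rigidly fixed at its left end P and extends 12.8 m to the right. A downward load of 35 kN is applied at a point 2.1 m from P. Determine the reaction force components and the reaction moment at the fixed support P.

ΣF_x = 0: P_x = 0.
ΣF_y = 0: P_y − 35 = 0 → P_y = 35.00 kN.
ΣM about P: M_P − 35·2.1 = 0 → M_P = 73.50 kN·m.

P_x = 0, P_y = 35.00 kN, M_P = 73.50 kN·m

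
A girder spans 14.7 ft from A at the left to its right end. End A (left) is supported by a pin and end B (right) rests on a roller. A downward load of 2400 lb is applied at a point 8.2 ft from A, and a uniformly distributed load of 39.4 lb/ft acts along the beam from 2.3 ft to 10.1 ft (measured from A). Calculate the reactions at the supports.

Resultant of the distributed load: 39.4 × 7.8 = 307.32 lb at 6.2 ft from A.
Taking moments about A: B_y·14.7 − 2400·8.2 − (39.4·7.8)·6.2 = 0 → B_y = 21585.384/14.7 = 1468.39 ≈ 1468 lb.
ΣF_y = 0: A_y + 1468.39 − 2400 − 39.4·7.8 = 0 → A_y = 1239 lb.
ΣF_x = 0: no horizontal applied forces, so A_x = 0.

A_x = 0, A_y = 1239 lb, B_y = 1468 lb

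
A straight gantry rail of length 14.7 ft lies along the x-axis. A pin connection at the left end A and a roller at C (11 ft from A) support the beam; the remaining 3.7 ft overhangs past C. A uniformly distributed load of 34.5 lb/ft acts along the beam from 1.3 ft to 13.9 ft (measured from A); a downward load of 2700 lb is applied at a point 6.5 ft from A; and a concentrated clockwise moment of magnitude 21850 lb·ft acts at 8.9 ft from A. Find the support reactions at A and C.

A_x = 0, A_y = -747.5 lb, C_y = 3882 lb

Resultant of the distributed load: 34.5 × 12.6 = 434.7 lb at 7.6 ft from A.
Taking moments about A: C_y·11 − (34.5·12.6)·7.6 − 2700·6.5 − 21850 = 0 → C_y = 42703.72/11 = 3882.16 ≈ 3882 lb.
ΣF_y = 0: A_y + 3882.16 − 34.5·12.6 − 2700 = 0 → A_y = -747.5 lb.
ΣF_x = 0: no horizontal applied forces, so A_x = 0.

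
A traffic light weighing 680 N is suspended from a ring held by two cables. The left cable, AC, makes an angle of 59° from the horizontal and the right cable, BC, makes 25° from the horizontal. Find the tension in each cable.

T_AC = 619.7 N, T_BC = 352.2 N

ΣF_x = 0: −T_AC·cos59° + T_BC·cos25° = 0 → T_BC = 0.568282·T_AC.
ΣF_y = 0: T_AC·sin59° + T_BC·sin25° = 680.
Substitute: T_AC·(0.857167 + 0.568282·0.422618) = 680 → T_AC = 619.684 ≈ 619.7 N.
Then T_BC = 0.568282 × 619.684 = 352.2 N.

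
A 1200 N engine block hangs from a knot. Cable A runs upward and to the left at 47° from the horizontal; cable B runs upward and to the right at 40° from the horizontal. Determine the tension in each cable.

ΣF_x = 0: −T_A·cos47° + T_B·cos40° = 0 → T_B = 0.890286·T_A.
ΣF_y = 0: T_A·sin47° + T_B·sin40° = 1200.
Substitute: T_A·(0.731354 + 0.890286·0.642788) = 1200 → T_A = 920.514 ≈ 920.5 N.
Then T_B = 0.890286 × 920.514 = 819.5 N.

T_A = 920.5 N, T_B = 819.5 N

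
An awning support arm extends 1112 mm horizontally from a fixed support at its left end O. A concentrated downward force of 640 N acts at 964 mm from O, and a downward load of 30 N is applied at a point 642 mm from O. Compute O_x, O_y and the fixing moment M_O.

O_x = 0, O_y = 670.0 N, M_O = 636200 N·mm

ΣF_x = 0: O_x = 0.
ΣF_y = 0: O_y − 640 − 30 = 0 → O_y = 670.0 N.
ΣM about O: M_O − 640·964 − 30·642 = 0 → M_O = 636200 N·mm.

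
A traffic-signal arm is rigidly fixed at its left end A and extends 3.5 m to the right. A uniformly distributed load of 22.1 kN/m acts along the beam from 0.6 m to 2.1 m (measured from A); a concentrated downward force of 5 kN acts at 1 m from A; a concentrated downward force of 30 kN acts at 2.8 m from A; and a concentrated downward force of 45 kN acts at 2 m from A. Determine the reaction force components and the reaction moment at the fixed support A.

A_x = 0, A_y = 113.2 kN, M_A = 223.8 kN·m

Resultant of the distributed load: 22.1 × 1.5 = 33.15 kN at 1.35 m from A.
ΣF_x = 0: A_x = 0.
ΣF_y = 0: A_y − 22.1·1.5 − 5 − 30 − 45 = 0 → A_y = 113.2 kN.
ΣM about A: M_A − (22.1·1.5)·1.35 − 5·1 − 30·2.8 − 45·2 = 0 → M_A = 223.8 kN·m.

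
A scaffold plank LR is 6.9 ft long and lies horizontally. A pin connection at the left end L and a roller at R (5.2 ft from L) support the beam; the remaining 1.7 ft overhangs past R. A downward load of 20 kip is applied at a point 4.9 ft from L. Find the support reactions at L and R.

Taking moments about L: R_y·5.2 − 20·4.9 = 0 → R_y = 98/5.2 = 18.8462 ≈ 18.85 kip.
ΣF_y = 0: L_y + 18.8462 − 20 = 0 → L_y = 1.154 kip.
ΣF_x = 0: no horizontal applied forces, so L_x = 0.

L_x = 0, L_y = 1.154 kip, R_y = 18.85 kip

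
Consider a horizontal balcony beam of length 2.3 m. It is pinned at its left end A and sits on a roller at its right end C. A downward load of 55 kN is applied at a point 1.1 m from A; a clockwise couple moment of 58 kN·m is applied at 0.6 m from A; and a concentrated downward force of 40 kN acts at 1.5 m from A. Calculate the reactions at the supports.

ΣM about A: C_y·2.3 − 55·1.1 − 58 − 40·1.5 = 0 → C_y = 178.5/2.3 = 77.6087 ≈ 77.61 kN.
ΣF_y = 0: A_y + 77.6087 − 55 − 40 = 0 → A_y = 17.39 kN.
ΣF_x = 0: no horizontal applied forces, so A_x = 0.

A_x = 0, A_y = 17.39 kN, C_y = 77.61 kN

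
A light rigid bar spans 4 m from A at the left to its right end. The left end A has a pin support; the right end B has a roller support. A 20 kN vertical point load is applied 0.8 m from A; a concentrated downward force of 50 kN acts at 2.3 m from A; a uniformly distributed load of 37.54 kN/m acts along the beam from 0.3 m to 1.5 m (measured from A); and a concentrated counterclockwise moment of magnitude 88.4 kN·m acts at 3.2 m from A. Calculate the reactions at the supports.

Resultant of the distributed load: 37.54 × 1.2 = 45.048 kN at 0.9 m from A.
ΣM about A: B_y·4 − 20·0.8 − 50·2.3 − (37.54·1.2)·0.9 + 88.4 = 0 → B_y = 83.1432/4 = 20.7858 ≈ 20.79 kN.
ΣF_y = 0: A_y + 20.7858 − 20 − 50 − 37.54·1.2 = 0 → A_y = 94.26 kN.
ΣF_x = 0: no horizontal applied forces, so A_x = 0.

A_x = 0, A_y = 94.26 kN, B_y = 20.79 kN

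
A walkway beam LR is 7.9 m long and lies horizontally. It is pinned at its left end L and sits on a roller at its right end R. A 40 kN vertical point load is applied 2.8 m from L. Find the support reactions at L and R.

L_x = 0, L_y = 25.82 kN, R_y = 14.18 kN

Taking moments about L: R_y·7.9 − 40·2.8 = 0 → R_y = 112/7.9 = 14.1772 ≈ 14.18 kN.
ΣF_y = 0: L_y + 14.1772 − 40 = 0 → L_y = 25.82 kN.
ΣF_x = 0: no horizontal applied forces, so L_x = 0.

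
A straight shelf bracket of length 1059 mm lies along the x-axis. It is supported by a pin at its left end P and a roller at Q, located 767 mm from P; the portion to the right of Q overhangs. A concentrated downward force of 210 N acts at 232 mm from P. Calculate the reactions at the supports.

P_x = 0, P_y = 146.5 N, Q_y = 63.52 N

Taking moments about P: Q_y·767 − 210·232 = 0 → Q_y = 48720/767 = 63.5202 ≈ 63.52 N.
ΣF_y = 0: P_y + 63.5202 − 210 = 0 → P_y = 146.5 N.
ΣF_x = 0: no horizontal applied forces, so P_x = 0.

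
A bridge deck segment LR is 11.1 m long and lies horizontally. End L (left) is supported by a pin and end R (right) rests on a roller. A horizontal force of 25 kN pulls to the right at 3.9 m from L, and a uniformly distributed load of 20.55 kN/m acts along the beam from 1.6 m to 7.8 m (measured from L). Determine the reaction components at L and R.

Resultant of the distributed load: 20.55 × 6.2 = 127.41 kN at 4.7 m from L.
Taking moments about L: R_y·11.1 − (20.55·6.2)·4.7 = 0 → R_y = 598.827/11.1 = 53.9484 ≈ 53.95 kN.
ΣF_y = 0: L_y + 53.9484 − 20.55·6.2 = 0 → L_y = 73.46 kN.
ΣF_x = 0: L_x + 25 = 0 → L_x = -25.00 kN.

L_x = -25.00 kN, L_y = 73.46 kN, R_y = 53.95 kN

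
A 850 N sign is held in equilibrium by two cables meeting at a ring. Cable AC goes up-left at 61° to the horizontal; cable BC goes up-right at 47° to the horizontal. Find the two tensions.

ΣF_x = 0: −T_AC·cos61° + T_BC·cos47° = 0 → T_BC = 0.710866·T_AC.
ΣF_y = 0: T_AC·sin61° + T_BC·sin47° = 850.
Substitute: T_AC·(0.87462 + 0.710866·0.731354) = 850 → T_AC = 609.531 ≈ 609.5 N.
Then T_BC = 0.710866 × 609.531 = 433.3 N.

T_AC = 609.5 N, T_BC = 433.3 N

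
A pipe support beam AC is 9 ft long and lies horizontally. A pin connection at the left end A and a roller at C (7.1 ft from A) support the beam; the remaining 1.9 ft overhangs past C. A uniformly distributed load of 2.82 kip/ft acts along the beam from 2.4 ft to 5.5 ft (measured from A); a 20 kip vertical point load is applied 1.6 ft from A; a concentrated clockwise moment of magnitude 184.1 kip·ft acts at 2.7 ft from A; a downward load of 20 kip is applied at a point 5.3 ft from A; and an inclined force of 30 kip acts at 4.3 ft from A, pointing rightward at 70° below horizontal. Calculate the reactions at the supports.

Resultant of the distributed load: 2.82 × 3.1 = 8.742 kip at 3.95 ft from A.
Taking moments about A: C_y·7.1 − (2.82·3.1)·3.95 − 20·1.6 − 184.1 − 20·5.3 − 30·sin70°·4.3 = 0 → C_y = 477.851/7.1 = 67.303 ≈ 67.30 kip.
ΣF_y = 0: A_y + 67.303 − 2.82·3.1 − 20 − 20 − 30·sin70° = 0 → A_y = 9.630 kip.
ΣF_x = 0: A_x + 30·cos70° = 0 → A_x = -10.26 kip.

A_x = -10.26 kip, A_y = 9.630 kip, C_y = 67.30 kip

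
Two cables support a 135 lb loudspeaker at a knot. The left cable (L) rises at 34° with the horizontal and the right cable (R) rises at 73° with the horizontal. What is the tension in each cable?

ΣF_x = 0: −T_L·cos34° + T_R·cos73° = 0 → T_R = 2.83556·T_L.
ΣF_y = 0: T_L·sin34° + T_R·sin73° = 135.
Substitute: T_L·(0.559193 + 2.83556·0.956305) = 135 → T_L = 41.2736 ≈ 41.27 lb.
Then T_R = 2.83556 × 41.2736 = 117.0 lb.

T_L = 41.27 lb, T_R = 117.0 lb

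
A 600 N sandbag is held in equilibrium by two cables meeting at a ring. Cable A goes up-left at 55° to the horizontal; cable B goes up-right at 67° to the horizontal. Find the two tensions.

T_A = 276.4 N, T_B = 405.8 N

ΣF_x = 0: −T_A·cos55° + T_B·cos67° = 0 → T_B = 1.46796·T_A.
ΣF_y = 0: T_A·sin55° + T_B·sin67° = 600.
Substitute: T_A·(0.819152 + 1.46796·0.920505) = 600 → T_A = 276.445 ≈ 276.4 N.
Then T_B = 1.46796 × 276.445 = 405.8 N.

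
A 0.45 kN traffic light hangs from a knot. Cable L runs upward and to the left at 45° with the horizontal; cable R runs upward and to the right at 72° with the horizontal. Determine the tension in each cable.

ΣF_x = 0: −T_L·cos45° + T_R·cos72° = 0 → T_R = 2.28825·T_L.
ΣF_y = 0: T_L·sin45° + T_R·sin72° = 0.45.
Substitute: T_L·(0.707107 + 2.28825·0.951057) = 0.45 → T_L = 0.156068 ≈ 0.1561 kN.
Then T_R = 2.28825 × 0.156068 = 0.3571 kN.

T_L = 0.1561 kN, T_R = 0.3571 kN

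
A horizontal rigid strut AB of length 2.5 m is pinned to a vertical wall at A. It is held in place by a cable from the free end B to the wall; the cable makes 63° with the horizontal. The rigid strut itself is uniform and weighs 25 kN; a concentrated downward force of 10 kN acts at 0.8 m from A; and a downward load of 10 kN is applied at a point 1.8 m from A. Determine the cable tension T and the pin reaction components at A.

T = 25.70 kN, A_x = 11.67 kN, A_y = 22.10 kN

ΣM about A: T·sin63°·2.5 − 25·1.25 − 10·0.8 − 10·1.8 = 0 → T = 57.25/(2.5·0.891007) = 25.7013 ≈ 25.70 kN.
ΣF_x = 0: A_x − T·cos63° = 0 → A_x = 25.7013 × 0.45399 = 11.67 kN.
ΣF_y = 0: A_y + T·sin63° − 25 − 10 − 10 = 0 → A_y = 45 − 25.7013 × 0.891007 = 22.10 kN.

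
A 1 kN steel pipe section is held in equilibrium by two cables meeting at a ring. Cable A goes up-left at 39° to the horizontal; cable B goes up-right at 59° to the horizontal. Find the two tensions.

T_A = 0.5201 kN, T_B = 0.7848 kN

ΣF_x = 0: −T_A·cos39° + T_B·cos59° = 0 → T_B = 1.50891·T_A.
ΣF_y = 0: T_A·sin39° + T_B·sin59° = 1.
Substitute: T_A·(0.62932 + 1.50891·0.857167) = 1 → T_A = 0.5201 kN.
Then T_B = 1.50891 × 0.5201 = 0.7848 kN.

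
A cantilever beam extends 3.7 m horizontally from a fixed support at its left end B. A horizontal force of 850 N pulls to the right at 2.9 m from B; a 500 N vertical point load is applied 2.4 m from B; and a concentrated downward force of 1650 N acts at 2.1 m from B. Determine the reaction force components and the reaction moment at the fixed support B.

B_x = -850.0 N, B_y = 2150 N, M_B = 4665 N·m

ΣF_x = 0: B_x + 850 = 0 → B_x = -850.0 N.
ΣF_y = 0: B_y − 500 − 1650 = 0 → B_y = 2150 N.
ΣM about B: M_B − 500·2.4 − 1650·2.1 = 0 → M_B = 4665 N·m.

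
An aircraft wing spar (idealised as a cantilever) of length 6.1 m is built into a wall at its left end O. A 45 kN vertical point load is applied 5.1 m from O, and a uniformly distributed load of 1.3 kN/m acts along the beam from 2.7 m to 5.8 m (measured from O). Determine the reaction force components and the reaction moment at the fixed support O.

Resultant of the distributed load: 1.3 × 3.1 = 4.03 kN at 4.25 m from O.
ΣF_x = 0: O_x = 0.
ΣF_y = 0: O_y − 45 − 1.3·3.1 = 0 → O_y = 49.03 kN.
ΣM about O: M_O − 45·5.1 − (1.3·3.1)·4.25 = 0 → M_O = 246.6 kN·m.

O_x = 0, O_y = 49.03 kN, M_O = 246.6 kN·m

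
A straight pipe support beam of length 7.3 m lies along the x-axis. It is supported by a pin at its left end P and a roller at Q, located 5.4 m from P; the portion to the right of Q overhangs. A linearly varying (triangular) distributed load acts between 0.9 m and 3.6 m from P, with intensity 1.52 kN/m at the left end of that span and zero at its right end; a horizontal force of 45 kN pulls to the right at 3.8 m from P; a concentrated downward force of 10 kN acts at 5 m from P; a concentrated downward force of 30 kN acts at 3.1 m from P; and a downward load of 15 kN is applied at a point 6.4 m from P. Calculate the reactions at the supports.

P_x = -45.00 kN, P_y = 12.11 kN, Q_y = 44.94 kN

Resultant of the triangular load: ½ × 1.52 × 2.7 = 2.052 kN, acting at 1.8 m from P (one-third of the span from the peak).
ΣM about P: Q_y·5.4 − (½·1.52·2.7)·1.8 − 10·5 − 30·3.1 − 15·6.4 = 0 → Q_y = 242.6936/5.4 = 44.9433 ≈ 44.94 kN.
ΣF_y = 0: P_y + 44.9433 − ½·1.52·2.7 − 10 − 30 − 15 = 0 → P_y = 12.11 kN.
ΣF_x = 0: P_x + 45 = 0 → P_x = -45.00 kN.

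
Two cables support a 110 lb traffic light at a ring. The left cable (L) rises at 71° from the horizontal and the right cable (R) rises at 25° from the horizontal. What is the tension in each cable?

ΣF_x = 0: −T_L·cos71° + T_R·cos25° = 0 → T_R = 0.359225·T_L.
ΣF_y = 0: T_L·sin71° + T_R·sin25° = 110.
Substitute: T_L·(0.945519 + 0.359225·0.422618) = 110 → T_L = 100.243 ≈ 100.2 lb.
Then T_R = 0.359225 × 100.243 = 36.01 lb.

T_L = 100.2 lb, T_R = 36.01 lb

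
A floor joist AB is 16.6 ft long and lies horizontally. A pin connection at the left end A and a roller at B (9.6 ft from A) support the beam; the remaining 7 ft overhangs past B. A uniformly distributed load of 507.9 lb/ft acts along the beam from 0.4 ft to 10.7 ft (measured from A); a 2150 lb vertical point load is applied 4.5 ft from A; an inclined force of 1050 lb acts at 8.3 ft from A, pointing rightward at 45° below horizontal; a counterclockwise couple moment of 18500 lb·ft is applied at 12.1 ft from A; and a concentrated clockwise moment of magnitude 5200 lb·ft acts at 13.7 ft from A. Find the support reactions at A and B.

Resultant of the distributed load: 507.9 × 10.3 = 5231.37 lb at 5.55 ft from A.
Moments about A: B_y·9.6 − (507.9·10.3)·5.55 − 2150·4.5 − 1050·sin45°·8.3 + 18500 − 5200 = 0 → B_y = 31571.5/9.6 = 3288.7 ≈ 3289 lb.
ΣF_y = 0: A_y + 3288.7 − 507.9·10.3 − 2150 − 1050·sin45° = 0 → A_y = 4835 lb.
ΣF_x = 0: A_x + 1050·cos45° = 0 → A_x = -742.5 lb.

A_x = -742.5 lb, A_y = 4835 lb, B_y = 3289 lb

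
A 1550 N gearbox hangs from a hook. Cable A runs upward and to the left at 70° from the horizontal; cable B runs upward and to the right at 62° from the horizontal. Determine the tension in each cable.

T_A = 979.2 N, T_B = 713.4 N

ΣF_x = 0: −T_A·cos70° + T_B·cos62° = 0 → T_B = 0.728522·T_A.
ΣF_y = 0: T_A·sin70° + T_B·sin62° = 1550.
Substitute: T_A·(0.939693 + 0.728522·0.882948) = 1550 → T_A = 979.191 ≈ 979.2 N.
Then T_B = 0.728522 × 979.191 = 713.4 N.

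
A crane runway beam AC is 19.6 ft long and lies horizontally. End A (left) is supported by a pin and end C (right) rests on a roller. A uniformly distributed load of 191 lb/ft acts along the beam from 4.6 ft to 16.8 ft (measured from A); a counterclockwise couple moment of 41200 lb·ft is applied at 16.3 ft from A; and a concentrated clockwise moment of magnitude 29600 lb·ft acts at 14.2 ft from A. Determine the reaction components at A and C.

Resultant of the distributed load: 191 × 12.2 = 2330.2 lb at 10.7 ft from A.
Moments about A: C_y·19.6 − (191·12.2)·10.7 + 41200 − 29600 = 0 → C_y = 13333.14/19.6 = 680.262 ≈ 680.3 lb.
ΣF_y = 0: A_y + 680.262 − 191·12.2 = 0 → A_y = 1650 lb.
ΣF_x = 0: no horizontal applied forces, so A_x = 0.

A_x = 0, A_y = 1650 lb, C_y = 680.3 lb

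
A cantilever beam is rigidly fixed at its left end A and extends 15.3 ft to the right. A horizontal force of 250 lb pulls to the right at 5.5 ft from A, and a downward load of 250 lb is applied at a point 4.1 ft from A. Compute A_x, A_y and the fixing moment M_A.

A_x = -250.0 lb, A_y = 250.0 lb, M_A = 1025 lb·ft

ΣF_x = 0: A_x + 250 = 0 → A_x = -250.0 lb.
ΣF_y = 0: A_y − 250 = 0 → A_y = 250.0 lb.
ΣM about A: M_A − 250·4.1 = 0 → M_A = 1025 lb·ft.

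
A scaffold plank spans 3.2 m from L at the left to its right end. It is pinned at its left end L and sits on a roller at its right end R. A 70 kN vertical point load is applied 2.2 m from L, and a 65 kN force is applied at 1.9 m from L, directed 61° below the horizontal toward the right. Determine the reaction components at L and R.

L_x = -31.51 kN, L_y = 44.97 kN, R_y = 81.88 kN

ΣM about L: R_y·3.2 − 70·2.2 − 65·sin61°·1.9 = 0 → R_y = 262.016/3.2 = 81.88 kN.
ΣF_y = 0: L_y + 81.88 − 70 − 65·sin61° = 0 → L_y = 44.97 kN.
ΣF_x = 0: L_x + 65·cos61° = 0 → L_x = -31.51 kN.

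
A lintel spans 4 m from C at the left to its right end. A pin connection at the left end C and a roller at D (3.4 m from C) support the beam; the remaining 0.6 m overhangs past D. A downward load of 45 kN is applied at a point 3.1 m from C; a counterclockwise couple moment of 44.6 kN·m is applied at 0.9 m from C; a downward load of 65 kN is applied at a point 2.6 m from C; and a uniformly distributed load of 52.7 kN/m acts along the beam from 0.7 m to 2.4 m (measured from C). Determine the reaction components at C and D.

Resultant of the distributed load: 52.7 × 1.7 = 89.59 kN at 1.55 m from C.
Moments about C: D_y·3.4 − 45·3.1 + 44.6 − 65·2.6 − (52.7·1.7)·1.55 = 0 → D_y = 402.7645/3.4 = 118.46 ≈ 118.5 kN.
ΣF_y = 0: C_y + 118.46 − 45 − 65 − 52.7·1.7 = 0 → C_y = 81.13 kN.
ΣF_x = 0: no horizontal applied forces, so C_x = 0.

C_x = 0, C_y = 81.13 kN, D_y = 118.5 kN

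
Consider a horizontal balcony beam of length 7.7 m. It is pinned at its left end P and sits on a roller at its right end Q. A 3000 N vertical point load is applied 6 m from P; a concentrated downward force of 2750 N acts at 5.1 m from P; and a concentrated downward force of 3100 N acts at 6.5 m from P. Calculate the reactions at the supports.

P_x = 0, P_y = 2074 N, Q_y = 6776 N

Taking moments about P: Q_y·7.7 − 3000·6 − 2750·5.1 − 3100·6.5 = 0 → Q_y = 52175/7.7 = 6775.97 ≈ 6776 N.
ΣF_y = 0: P_y + 6775.97 − 3000 − 2750 − 3100 = 0 → P_y = 2074 N.
ΣF_x = 0: no horizontal applied forces, so P_x = 0.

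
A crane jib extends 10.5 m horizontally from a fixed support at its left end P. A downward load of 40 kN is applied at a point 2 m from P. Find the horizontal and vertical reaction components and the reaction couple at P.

ΣF_x = 0: P_x = 0.
ΣF_y = 0: P_y − 40 = 0 → P_y = 40.00 kN.
ΣM about P: M_P − 40·2 = 0 → M_P = 80.00 kN·m.

P_x = 0, P_y = 40.00 kN, M_P = 80.00 kN·m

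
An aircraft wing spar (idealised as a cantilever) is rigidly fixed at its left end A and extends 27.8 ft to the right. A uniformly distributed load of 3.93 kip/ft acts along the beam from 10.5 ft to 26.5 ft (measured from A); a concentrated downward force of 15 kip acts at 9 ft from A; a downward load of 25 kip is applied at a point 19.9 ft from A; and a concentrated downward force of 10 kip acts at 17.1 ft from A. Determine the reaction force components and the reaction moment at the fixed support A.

A_x = 0, A_y = 112.9 kip, M_A = 1967 kip·ft

Resultant of the distributed load: 3.93 × 16 = 62.88 kip at 18.5 ft from A.
ΣF_x = 0: A_x = 0.
ΣF_y = 0: A_y − 3.93·16 − 15 − 25 − 10 = 0 → A_y = 112.9 kip.
ΣM about A: M_A − (3.93·16)·18.5 − 15·9 − 25·19.9 − 10·17.1 = 0 → M_A = 1967 kip·ft.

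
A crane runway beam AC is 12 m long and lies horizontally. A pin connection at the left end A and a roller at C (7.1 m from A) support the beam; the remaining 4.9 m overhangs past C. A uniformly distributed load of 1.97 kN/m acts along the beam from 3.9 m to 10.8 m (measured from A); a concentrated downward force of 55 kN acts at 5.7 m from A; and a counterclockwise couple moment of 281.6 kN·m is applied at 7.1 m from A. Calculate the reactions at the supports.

A_x = 0, A_y = 50.03 kN, C_y = 18.56 kN

Resultant of the distributed load: 1.97 × 6.9 = 13.593 kN at 7.35 m from A.
ΣM about A: C_y·7.1 − (1.97·6.9)·7.35 − 55·5.7 + 281.6 = 0 → C_y = 131.80855/7.1 = 18.5646 ≈ 18.56 kN.
ΣF_y = 0: A_y + 18.5646 − 1.97·6.9 − 55 = 0 → A_y = 50.03 kN.
ΣF_x = 0: no horizontal applied forces, so A_x = 0.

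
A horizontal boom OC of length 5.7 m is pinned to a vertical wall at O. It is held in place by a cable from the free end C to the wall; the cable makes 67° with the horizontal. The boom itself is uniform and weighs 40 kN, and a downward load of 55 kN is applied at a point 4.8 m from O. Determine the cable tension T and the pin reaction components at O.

T = 72.04 kN, O_x = 28.15 kN, O_y = 28.68 kN

ΣM about O: T·sin67°·5.7 − 40·2.85 − 55·4.8 = 0 → T = 378/(5.7·0.920505) = 72.0428 ≈ 72.04 kN.
ΣF_x = 0: O_x − T·cos67° = 0 → O_x = 72.0428 × 0.390731 = 28.15 kN.
ΣF_y = 0: O_y + T·sin67° − 40 − 55 = 0 → O_y = 95 − 72.0428 × 0.920505 = 28.68 kN.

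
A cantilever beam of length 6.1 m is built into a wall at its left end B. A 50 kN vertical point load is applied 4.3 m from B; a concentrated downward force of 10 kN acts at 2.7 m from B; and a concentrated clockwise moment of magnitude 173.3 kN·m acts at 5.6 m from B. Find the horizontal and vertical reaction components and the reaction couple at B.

B_x = 0, B_y = 60.00 kN, M_B = 415.3 kN·m

ΣF_x = 0: B_x = 0.
ΣF_y = 0: B_y − 50 − 10 = 0 → B_y = 60.00 kN.
ΣM about B: M_B − 50·4.3 − 10·2.7 − 173.3 = 0 → M_B = 415.3 kN·m.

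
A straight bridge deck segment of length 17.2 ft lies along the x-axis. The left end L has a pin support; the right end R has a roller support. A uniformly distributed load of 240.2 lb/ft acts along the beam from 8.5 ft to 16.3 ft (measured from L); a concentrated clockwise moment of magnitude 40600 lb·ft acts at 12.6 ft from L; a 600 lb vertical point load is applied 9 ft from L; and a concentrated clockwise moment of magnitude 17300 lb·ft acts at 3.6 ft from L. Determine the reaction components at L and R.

L_x = 0, L_y = -2557 lb, R_y = 5031 lb

Resultant of the distributed load: 240.2 × 7.8 = 1873.56 lb at 12.4 ft from L.
ΣM about L: R_y·17.2 − (240.2·7.8)·12.4 − 40600 − 600·9 − 17300 = 0 → R_y = 86532.144/17.2 = 5030.94 ≈ 5031 lb.
ΣF_y = 0: L_y + 5030.94 − 240.2·7.8 − 600 = 0 → L_y = -2557 lb.
ΣF_x = 0: no horizontal applied forces, so L_x = 0.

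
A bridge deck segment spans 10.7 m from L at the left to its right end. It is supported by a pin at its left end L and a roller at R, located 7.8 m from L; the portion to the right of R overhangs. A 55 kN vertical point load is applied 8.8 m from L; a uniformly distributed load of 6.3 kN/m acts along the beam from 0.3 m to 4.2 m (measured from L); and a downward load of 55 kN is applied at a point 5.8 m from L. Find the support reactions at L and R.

L_x = 0, L_y = 24.53 kN, R_y = 110.0 kN

Resultant of the distributed load: 6.3 × 3.9 = 24.57 kN at 2.25 m from L.
ΣM about L: R_y·7.8 − 55·8.8 − (6.3·3.9)·2.25 − 55·5.8 = 0 → R_y = 858.2825/7.8 = 110.036 ≈ 110.0 kN.
ΣF_y = 0: L_y + 110.036 − 55 − 6.3·3.9 − 55 = 0 → L_y = 24.53 kN.
ΣF_x = 0: no horizontal applied forces, so L_x = 0.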